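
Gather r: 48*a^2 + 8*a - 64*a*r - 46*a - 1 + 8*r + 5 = 48*a^2 - 38*a + r*(8 - 64*a) + 4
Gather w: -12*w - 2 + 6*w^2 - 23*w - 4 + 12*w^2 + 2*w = 18*w^2 - 33*w - 6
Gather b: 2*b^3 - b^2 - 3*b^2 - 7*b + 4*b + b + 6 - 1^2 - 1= 2*b^3 - 4*b^2 - 2*b + 4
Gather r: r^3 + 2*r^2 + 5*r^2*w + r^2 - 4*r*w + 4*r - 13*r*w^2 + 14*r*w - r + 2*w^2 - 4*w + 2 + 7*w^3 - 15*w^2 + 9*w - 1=r^3 + r^2*(5*w + 3) + r*(-13*w^2 + 10*w + 3) + 7*w^3 - 13*w^2 + 5*w + 1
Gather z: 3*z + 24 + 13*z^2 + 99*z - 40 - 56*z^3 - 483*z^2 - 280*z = -56*z^3 - 470*z^2 - 178*z - 16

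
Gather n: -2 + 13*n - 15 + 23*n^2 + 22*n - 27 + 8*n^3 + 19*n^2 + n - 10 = 8*n^3 + 42*n^2 + 36*n - 54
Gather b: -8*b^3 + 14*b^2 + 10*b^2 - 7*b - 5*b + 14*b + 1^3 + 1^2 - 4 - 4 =-8*b^3 + 24*b^2 + 2*b - 6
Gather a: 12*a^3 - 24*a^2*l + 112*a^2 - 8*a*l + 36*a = 12*a^3 + a^2*(112 - 24*l) + a*(36 - 8*l)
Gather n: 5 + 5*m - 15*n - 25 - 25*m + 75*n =-20*m + 60*n - 20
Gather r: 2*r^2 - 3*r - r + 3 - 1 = 2*r^2 - 4*r + 2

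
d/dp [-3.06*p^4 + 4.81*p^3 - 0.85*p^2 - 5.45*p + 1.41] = -12.24*p^3 + 14.43*p^2 - 1.7*p - 5.45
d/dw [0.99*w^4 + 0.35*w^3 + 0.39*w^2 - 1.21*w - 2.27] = 3.96*w^3 + 1.05*w^2 + 0.78*w - 1.21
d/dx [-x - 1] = -1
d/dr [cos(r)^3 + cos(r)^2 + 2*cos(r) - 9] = (3*sin(r)^2 - 2*cos(r) - 5)*sin(r)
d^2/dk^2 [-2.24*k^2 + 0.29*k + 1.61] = -4.48000000000000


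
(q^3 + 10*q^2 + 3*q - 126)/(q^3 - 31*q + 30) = (q^2 + 4*q - 21)/(q^2 - 6*q + 5)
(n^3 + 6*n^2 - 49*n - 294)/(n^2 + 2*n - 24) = (n^2 - 49)/(n - 4)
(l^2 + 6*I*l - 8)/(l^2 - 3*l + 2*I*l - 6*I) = (l + 4*I)/(l - 3)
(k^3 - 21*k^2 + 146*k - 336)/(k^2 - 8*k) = k - 13 + 42/k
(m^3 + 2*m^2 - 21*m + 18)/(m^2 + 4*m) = (m^3 + 2*m^2 - 21*m + 18)/(m*(m + 4))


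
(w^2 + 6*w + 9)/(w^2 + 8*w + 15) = (w + 3)/(w + 5)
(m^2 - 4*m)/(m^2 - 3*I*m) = (m - 4)/(m - 3*I)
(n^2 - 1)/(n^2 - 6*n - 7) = (n - 1)/(n - 7)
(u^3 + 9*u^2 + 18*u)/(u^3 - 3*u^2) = (u^2 + 9*u + 18)/(u*(u - 3))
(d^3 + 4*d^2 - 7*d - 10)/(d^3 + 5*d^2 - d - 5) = (d - 2)/(d - 1)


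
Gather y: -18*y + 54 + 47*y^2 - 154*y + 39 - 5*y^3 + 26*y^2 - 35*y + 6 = -5*y^3 + 73*y^2 - 207*y + 99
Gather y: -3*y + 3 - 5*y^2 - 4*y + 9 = -5*y^2 - 7*y + 12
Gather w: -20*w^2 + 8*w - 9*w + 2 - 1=-20*w^2 - w + 1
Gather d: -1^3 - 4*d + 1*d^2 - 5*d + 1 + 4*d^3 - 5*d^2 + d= 4*d^3 - 4*d^2 - 8*d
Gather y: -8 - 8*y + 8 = -8*y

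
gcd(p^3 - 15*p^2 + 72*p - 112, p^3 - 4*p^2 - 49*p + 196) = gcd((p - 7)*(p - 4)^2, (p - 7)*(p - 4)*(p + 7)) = p^2 - 11*p + 28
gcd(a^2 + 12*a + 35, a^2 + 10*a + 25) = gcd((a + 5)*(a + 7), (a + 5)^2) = a + 5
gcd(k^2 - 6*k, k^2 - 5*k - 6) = k - 6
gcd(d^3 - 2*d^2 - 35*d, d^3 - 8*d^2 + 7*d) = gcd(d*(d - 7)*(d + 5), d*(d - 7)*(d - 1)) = d^2 - 7*d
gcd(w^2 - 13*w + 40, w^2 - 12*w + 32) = w - 8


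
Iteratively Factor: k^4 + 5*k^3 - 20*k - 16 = (k - 2)*(k^3 + 7*k^2 + 14*k + 8) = (k - 2)*(k + 4)*(k^2 + 3*k + 2) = (k - 2)*(k + 1)*(k + 4)*(k + 2)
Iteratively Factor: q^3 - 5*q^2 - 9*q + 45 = (q + 3)*(q^2 - 8*q + 15) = (q - 3)*(q + 3)*(q - 5)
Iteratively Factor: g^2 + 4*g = (g + 4)*(g)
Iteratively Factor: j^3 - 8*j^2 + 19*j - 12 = (j - 1)*(j^2 - 7*j + 12) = (j - 4)*(j - 1)*(j - 3)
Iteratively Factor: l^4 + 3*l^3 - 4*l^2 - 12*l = (l)*(l^3 + 3*l^2 - 4*l - 12) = l*(l + 3)*(l^2 - 4) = l*(l + 2)*(l + 3)*(l - 2)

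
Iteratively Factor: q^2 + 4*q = (q)*(q + 4)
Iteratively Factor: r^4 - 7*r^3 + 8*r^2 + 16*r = (r - 4)*(r^3 - 3*r^2 - 4*r) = r*(r - 4)*(r^2 - 3*r - 4) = r*(r - 4)^2*(r + 1)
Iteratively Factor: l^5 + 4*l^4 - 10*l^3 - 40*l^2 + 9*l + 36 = (l + 1)*(l^4 + 3*l^3 - 13*l^2 - 27*l + 36) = (l - 3)*(l + 1)*(l^3 + 6*l^2 + 5*l - 12) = (l - 3)*(l - 1)*(l + 1)*(l^2 + 7*l + 12) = (l - 3)*(l - 1)*(l + 1)*(l + 4)*(l + 3)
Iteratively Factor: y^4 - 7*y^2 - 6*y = (y)*(y^3 - 7*y - 6) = y*(y + 1)*(y^2 - y - 6) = y*(y - 3)*(y + 1)*(y + 2)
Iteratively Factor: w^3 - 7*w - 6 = (w + 1)*(w^2 - w - 6) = (w + 1)*(w + 2)*(w - 3)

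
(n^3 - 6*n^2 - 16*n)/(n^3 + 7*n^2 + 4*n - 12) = n*(n - 8)/(n^2 + 5*n - 6)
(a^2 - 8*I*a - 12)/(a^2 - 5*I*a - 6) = (a - 6*I)/(a - 3*I)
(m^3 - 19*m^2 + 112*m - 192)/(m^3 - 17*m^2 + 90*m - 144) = (m - 8)/(m - 6)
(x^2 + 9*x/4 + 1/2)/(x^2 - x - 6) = (x + 1/4)/(x - 3)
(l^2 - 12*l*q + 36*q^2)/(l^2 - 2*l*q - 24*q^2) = (l - 6*q)/(l + 4*q)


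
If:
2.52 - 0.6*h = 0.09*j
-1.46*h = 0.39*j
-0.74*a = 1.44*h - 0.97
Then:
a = -17.33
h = 9.58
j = -35.86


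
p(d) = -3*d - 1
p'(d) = -3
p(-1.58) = 3.74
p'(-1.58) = -3.00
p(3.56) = -11.68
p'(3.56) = -3.00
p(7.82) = -24.46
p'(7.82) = -3.00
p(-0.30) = -0.10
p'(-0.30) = -3.00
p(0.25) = -1.75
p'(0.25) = -3.00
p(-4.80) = 13.40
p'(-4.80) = -3.00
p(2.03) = -7.09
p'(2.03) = -3.00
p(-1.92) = 4.76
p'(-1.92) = -3.00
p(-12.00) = 35.00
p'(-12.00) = -3.00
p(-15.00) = 44.00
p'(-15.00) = -3.00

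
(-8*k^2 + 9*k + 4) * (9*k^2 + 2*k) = -72*k^4 + 65*k^3 + 54*k^2 + 8*k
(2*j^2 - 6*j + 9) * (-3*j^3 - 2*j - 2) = -6*j^5 + 18*j^4 - 31*j^3 + 8*j^2 - 6*j - 18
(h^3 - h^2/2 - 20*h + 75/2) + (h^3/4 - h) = 5*h^3/4 - h^2/2 - 21*h + 75/2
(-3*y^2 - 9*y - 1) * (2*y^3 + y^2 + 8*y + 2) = -6*y^5 - 21*y^4 - 35*y^3 - 79*y^2 - 26*y - 2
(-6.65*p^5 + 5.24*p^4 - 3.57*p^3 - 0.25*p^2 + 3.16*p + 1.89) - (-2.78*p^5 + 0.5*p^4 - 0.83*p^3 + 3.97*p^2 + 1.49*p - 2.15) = -3.87*p^5 + 4.74*p^4 - 2.74*p^3 - 4.22*p^2 + 1.67*p + 4.04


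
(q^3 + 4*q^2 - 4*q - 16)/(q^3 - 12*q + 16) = (q + 2)/(q - 2)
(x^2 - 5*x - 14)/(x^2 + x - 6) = (x^2 - 5*x - 14)/(x^2 + x - 6)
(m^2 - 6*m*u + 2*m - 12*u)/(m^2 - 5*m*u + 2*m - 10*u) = (-m + 6*u)/(-m + 5*u)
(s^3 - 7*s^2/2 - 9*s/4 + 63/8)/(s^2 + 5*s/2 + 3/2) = (s^2 - 5*s + 21/4)/(s + 1)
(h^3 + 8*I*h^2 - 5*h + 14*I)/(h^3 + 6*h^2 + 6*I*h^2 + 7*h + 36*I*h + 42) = (h + 2*I)/(h + 6)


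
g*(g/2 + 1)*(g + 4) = g^3/2 + 3*g^2 + 4*g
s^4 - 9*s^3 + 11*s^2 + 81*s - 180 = (s - 5)*(s - 4)*(s - 3)*(s + 3)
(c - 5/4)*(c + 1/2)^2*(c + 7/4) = c^4 + 3*c^3/2 - 23*c^2/16 - 33*c/16 - 35/64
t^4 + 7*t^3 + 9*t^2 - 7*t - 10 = (t - 1)*(t + 1)*(t + 2)*(t + 5)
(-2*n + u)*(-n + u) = 2*n^2 - 3*n*u + u^2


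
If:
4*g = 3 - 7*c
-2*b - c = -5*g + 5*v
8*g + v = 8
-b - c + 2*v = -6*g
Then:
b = 209/41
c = -93/451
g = 501/451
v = -400/451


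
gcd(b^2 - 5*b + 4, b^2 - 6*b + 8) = b - 4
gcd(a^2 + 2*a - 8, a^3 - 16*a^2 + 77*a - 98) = a - 2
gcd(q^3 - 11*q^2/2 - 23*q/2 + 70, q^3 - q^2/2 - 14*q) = q^2 - q/2 - 14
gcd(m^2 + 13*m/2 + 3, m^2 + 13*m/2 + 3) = m^2 + 13*m/2 + 3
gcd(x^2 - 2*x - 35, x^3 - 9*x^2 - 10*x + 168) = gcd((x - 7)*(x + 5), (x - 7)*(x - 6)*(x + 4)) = x - 7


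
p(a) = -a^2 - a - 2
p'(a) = -2*a - 1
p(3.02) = -14.14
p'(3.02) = -7.04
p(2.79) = -12.57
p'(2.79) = -6.58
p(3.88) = -20.93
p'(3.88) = -8.76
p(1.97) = -7.85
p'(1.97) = -4.94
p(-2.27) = -4.88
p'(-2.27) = 3.54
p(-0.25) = -1.81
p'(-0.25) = -0.50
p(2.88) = -13.17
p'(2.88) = -6.76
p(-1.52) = -2.79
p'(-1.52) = 2.04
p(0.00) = -2.00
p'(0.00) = -1.00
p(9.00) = -92.00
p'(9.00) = -19.00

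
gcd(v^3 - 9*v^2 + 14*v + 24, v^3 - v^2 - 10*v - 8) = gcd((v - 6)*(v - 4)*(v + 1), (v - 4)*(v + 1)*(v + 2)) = v^2 - 3*v - 4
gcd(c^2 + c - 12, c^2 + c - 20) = 1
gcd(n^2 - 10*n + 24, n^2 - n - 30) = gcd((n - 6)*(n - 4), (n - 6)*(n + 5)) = n - 6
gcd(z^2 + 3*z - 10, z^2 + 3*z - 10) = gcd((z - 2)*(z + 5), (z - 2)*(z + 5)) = z^2 + 3*z - 10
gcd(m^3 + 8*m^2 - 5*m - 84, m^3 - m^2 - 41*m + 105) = m^2 + 4*m - 21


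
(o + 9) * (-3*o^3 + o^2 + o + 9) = -3*o^4 - 26*o^3 + 10*o^2 + 18*o + 81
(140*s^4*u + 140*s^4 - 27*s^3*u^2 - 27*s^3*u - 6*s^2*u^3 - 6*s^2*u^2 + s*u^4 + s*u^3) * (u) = 140*s^4*u^2 + 140*s^4*u - 27*s^3*u^3 - 27*s^3*u^2 - 6*s^2*u^4 - 6*s^2*u^3 + s*u^5 + s*u^4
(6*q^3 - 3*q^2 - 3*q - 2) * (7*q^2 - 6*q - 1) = 42*q^5 - 57*q^4 - 9*q^3 + 7*q^2 + 15*q + 2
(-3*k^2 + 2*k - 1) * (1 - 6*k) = 18*k^3 - 15*k^2 + 8*k - 1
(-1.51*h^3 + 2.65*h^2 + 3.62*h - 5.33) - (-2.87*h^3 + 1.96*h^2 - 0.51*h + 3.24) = 1.36*h^3 + 0.69*h^2 + 4.13*h - 8.57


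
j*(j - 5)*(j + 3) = j^3 - 2*j^2 - 15*j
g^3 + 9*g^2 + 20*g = g*(g + 4)*(g + 5)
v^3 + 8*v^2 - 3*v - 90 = (v - 3)*(v + 5)*(v + 6)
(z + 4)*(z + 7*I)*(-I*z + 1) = -I*z^3 + 8*z^2 - 4*I*z^2 + 32*z + 7*I*z + 28*I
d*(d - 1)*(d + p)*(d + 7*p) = d^4 + 8*d^3*p - d^3 + 7*d^2*p^2 - 8*d^2*p - 7*d*p^2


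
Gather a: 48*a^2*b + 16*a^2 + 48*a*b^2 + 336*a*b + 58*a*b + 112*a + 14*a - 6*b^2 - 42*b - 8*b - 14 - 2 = a^2*(48*b + 16) + a*(48*b^2 + 394*b + 126) - 6*b^2 - 50*b - 16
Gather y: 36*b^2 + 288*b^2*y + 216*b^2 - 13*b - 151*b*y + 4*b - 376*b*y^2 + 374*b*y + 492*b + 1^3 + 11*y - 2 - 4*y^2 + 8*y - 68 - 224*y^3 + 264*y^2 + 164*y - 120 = 252*b^2 + 483*b - 224*y^3 + y^2*(260 - 376*b) + y*(288*b^2 + 223*b + 183) - 189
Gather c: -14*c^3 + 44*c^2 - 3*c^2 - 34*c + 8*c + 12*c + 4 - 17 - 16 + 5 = -14*c^3 + 41*c^2 - 14*c - 24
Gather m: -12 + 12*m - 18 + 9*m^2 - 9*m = 9*m^2 + 3*m - 30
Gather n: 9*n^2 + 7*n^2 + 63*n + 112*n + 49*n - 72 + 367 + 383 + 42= 16*n^2 + 224*n + 720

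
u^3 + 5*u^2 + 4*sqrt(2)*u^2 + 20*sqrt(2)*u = u*(u + 5)*(u + 4*sqrt(2))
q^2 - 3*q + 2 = (q - 2)*(q - 1)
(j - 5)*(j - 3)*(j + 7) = j^3 - j^2 - 41*j + 105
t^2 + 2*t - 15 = (t - 3)*(t + 5)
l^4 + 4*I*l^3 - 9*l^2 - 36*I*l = l*(l - 3)*(l + 3)*(l + 4*I)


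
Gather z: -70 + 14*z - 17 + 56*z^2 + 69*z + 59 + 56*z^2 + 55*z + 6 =112*z^2 + 138*z - 22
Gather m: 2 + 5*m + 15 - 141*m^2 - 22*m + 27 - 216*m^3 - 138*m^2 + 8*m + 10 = -216*m^3 - 279*m^2 - 9*m + 54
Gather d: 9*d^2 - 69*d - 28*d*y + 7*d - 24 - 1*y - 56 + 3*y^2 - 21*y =9*d^2 + d*(-28*y - 62) + 3*y^2 - 22*y - 80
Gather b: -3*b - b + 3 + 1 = 4 - 4*b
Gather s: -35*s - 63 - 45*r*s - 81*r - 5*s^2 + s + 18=-81*r - 5*s^2 + s*(-45*r - 34) - 45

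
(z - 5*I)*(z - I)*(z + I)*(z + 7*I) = z^4 + 2*I*z^3 + 36*z^2 + 2*I*z + 35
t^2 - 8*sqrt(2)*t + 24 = (t - 6*sqrt(2))*(t - 2*sqrt(2))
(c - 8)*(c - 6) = c^2 - 14*c + 48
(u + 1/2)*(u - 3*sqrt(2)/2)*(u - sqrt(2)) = u^3 - 5*sqrt(2)*u^2/2 + u^2/2 - 5*sqrt(2)*u/4 + 3*u + 3/2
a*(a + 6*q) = a^2 + 6*a*q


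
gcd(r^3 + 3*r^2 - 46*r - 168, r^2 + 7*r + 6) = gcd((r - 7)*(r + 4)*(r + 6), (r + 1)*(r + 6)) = r + 6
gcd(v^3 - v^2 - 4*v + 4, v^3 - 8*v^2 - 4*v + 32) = v^2 - 4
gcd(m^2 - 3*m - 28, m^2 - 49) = m - 7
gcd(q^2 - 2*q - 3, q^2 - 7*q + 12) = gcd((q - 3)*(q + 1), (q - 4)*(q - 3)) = q - 3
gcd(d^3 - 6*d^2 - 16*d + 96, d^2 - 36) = d - 6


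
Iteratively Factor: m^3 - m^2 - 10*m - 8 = (m + 1)*(m^2 - 2*m - 8) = (m + 1)*(m + 2)*(m - 4)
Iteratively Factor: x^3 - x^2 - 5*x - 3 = (x - 3)*(x^2 + 2*x + 1) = (x - 3)*(x + 1)*(x + 1)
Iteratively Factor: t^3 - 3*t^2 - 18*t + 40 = (t - 5)*(t^2 + 2*t - 8) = (t - 5)*(t + 4)*(t - 2)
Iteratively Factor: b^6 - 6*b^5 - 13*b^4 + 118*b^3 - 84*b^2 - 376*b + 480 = (b - 3)*(b^5 - 3*b^4 - 22*b^3 + 52*b^2 + 72*b - 160) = (b - 3)*(b - 2)*(b^4 - b^3 - 24*b^2 + 4*b + 80) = (b - 3)*(b - 2)^2*(b^3 + b^2 - 22*b - 40) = (b - 3)*(b - 2)^2*(b + 4)*(b^2 - 3*b - 10) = (b - 3)*(b - 2)^2*(b + 2)*(b + 4)*(b - 5)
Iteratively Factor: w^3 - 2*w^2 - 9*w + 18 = (w - 3)*(w^2 + w - 6) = (w - 3)*(w + 3)*(w - 2)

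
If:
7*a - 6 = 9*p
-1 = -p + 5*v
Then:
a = 45*v/7 + 15/7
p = 5*v + 1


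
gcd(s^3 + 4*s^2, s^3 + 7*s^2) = s^2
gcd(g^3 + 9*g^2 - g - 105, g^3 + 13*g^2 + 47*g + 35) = g^2 + 12*g + 35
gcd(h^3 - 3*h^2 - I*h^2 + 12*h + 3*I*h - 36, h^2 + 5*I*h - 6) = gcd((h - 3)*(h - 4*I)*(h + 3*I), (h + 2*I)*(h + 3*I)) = h + 3*I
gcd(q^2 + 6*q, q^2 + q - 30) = q + 6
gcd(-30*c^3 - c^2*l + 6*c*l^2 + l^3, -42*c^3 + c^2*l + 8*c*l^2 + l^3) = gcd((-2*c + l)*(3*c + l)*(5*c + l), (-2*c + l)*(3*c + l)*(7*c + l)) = 6*c^2 - c*l - l^2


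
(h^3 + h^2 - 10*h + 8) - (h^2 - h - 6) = h^3 - 9*h + 14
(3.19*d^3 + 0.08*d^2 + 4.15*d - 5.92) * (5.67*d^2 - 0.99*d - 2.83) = 18.0873*d^5 - 2.7045*d^4 + 14.4236*d^3 - 37.9013*d^2 - 5.8837*d + 16.7536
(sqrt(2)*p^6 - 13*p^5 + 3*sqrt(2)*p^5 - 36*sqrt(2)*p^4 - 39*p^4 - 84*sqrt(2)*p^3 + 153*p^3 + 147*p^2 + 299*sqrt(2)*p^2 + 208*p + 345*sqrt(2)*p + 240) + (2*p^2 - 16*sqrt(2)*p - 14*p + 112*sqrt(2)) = sqrt(2)*p^6 - 13*p^5 + 3*sqrt(2)*p^5 - 36*sqrt(2)*p^4 - 39*p^4 - 84*sqrt(2)*p^3 + 153*p^3 + 149*p^2 + 299*sqrt(2)*p^2 + 194*p + 329*sqrt(2)*p + 112*sqrt(2) + 240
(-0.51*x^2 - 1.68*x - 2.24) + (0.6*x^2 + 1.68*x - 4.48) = 0.09*x^2 - 6.72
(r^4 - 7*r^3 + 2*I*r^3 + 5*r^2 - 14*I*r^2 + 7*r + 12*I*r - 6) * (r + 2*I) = r^5 - 7*r^4 + 4*I*r^4 + r^3 - 28*I*r^3 + 35*r^2 + 22*I*r^2 - 30*r + 14*I*r - 12*I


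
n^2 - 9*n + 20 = (n - 5)*(n - 4)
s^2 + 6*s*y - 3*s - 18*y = (s - 3)*(s + 6*y)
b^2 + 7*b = b*(b + 7)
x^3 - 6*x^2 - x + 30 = (x - 5)*(x - 3)*(x + 2)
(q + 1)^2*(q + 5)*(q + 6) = q^4 + 13*q^3 + 53*q^2 + 71*q + 30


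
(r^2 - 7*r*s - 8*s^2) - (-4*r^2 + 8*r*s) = 5*r^2 - 15*r*s - 8*s^2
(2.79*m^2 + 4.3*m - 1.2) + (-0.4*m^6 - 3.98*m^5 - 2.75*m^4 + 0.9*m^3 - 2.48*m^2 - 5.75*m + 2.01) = -0.4*m^6 - 3.98*m^5 - 2.75*m^4 + 0.9*m^3 + 0.31*m^2 - 1.45*m + 0.81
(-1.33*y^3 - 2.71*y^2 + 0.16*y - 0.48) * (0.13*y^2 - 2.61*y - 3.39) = -0.1729*y^5 + 3.119*y^4 + 11.6026*y^3 + 8.7069*y^2 + 0.7104*y + 1.6272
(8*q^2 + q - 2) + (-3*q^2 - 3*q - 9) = 5*q^2 - 2*q - 11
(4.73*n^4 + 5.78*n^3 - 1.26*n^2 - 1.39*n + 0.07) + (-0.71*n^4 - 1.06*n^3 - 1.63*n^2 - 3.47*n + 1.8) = 4.02*n^4 + 4.72*n^3 - 2.89*n^2 - 4.86*n + 1.87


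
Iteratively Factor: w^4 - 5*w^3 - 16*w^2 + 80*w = (w - 5)*(w^3 - 16*w) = (w - 5)*(w + 4)*(w^2 - 4*w) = (w - 5)*(w - 4)*(w + 4)*(w)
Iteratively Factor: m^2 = (m)*(m)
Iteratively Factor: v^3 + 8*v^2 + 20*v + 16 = (v + 2)*(v^2 + 6*v + 8) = (v + 2)*(v + 4)*(v + 2)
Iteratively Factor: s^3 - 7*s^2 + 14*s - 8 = (s - 2)*(s^2 - 5*s + 4) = (s - 4)*(s - 2)*(s - 1)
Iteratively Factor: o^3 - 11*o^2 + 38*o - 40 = (o - 2)*(o^2 - 9*o + 20) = (o - 5)*(o - 2)*(o - 4)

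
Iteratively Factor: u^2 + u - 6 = (u + 3)*(u - 2)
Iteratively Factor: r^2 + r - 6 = (r - 2)*(r + 3)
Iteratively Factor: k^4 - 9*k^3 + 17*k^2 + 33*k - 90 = (k - 3)*(k^3 - 6*k^2 - k + 30) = (k - 3)^2*(k^2 - 3*k - 10) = (k - 5)*(k - 3)^2*(k + 2)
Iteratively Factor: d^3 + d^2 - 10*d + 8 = (d - 2)*(d^2 + 3*d - 4) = (d - 2)*(d + 4)*(d - 1)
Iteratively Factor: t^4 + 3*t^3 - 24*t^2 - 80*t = (t)*(t^3 + 3*t^2 - 24*t - 80) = t*(t + 4)*(t^2 - t - 20) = t*(t + 4)^2*(t - 5)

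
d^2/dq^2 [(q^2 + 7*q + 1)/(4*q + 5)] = -198/(64*q^3 + 240*q^2 + 300*q + 125)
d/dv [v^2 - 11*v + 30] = 2*v - 11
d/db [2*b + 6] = 2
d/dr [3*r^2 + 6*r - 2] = 6*r + 6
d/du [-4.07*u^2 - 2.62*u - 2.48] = -8.14*u - 2.62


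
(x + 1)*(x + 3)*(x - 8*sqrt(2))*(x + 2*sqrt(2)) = x^4 - 6*sqrt(2)*x^3 + 4*x^3 - 24*sqrt(2)*x^2 - 29*x^2 - 128*x - 18*sqrt(2)*x - 96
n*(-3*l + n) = -3*l*n + n^2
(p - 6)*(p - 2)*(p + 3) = p^3 - 5*p^2 - 12*p + 36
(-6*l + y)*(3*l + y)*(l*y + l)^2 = -18*l^4*y^2 - 36*l^4*y - 18*l^4 - 3*l^3*y^3 - 6*l^3*y^2 - 3*l^3*y + l^2*y^4 + 2*l^2*y^3 + l^2*y^2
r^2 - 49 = (r - 7)*(r + 7)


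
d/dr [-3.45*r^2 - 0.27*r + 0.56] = -6.9*r - 0.27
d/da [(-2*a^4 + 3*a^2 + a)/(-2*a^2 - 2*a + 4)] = (2*a^5 + 3*a^4 - 8*a^3 - a^2 + 6*a + 1)/(a^4 + 2*a^3 - 3*a^2 - 4*a + 4)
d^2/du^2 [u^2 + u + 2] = 2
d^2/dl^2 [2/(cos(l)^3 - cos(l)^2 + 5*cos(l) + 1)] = 2*((23*cos(l) - 8*cos(2*l) + 9*cos(3*l))*(cos(l)^3 - cos(l)^2 + 5*cos(l) + 1)/4 + 2*(3*cos(l)^2 - 2*cos(l) + 5)^2*sin(l)^2)/(cos(l)^3 - cos(l)^2 + 5*cos(l) + 1)^3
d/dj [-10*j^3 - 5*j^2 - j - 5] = -30*j^2 - 10*j - 1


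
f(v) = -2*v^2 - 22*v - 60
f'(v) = -4*v - 22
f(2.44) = -125.59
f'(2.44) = -31.76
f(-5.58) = 0.49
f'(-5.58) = 0.32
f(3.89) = -175.84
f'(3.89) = -37.56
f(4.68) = -206.76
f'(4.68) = -40.72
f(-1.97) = -24.42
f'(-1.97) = -14.12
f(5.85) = -257.14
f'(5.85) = -45.40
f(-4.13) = -3.25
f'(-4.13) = -5.48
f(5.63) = -247.25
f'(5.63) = -44.52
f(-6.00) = 0.00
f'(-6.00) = 2.00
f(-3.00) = -12.00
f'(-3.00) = -10.00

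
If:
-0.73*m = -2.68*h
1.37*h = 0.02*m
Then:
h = 0.00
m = 0.00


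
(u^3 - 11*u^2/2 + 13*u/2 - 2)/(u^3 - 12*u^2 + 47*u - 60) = (2*u^2 - 3*u + 1)/(2*(u^2 - 8*u + 15))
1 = 1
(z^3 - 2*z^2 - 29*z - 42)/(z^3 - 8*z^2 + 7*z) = (z^2 + 5*z + 6)/(z*(z - 1))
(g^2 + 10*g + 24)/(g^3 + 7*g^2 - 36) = (g + 4)/(g^2 + g - 6)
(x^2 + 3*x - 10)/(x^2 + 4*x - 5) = (x - 2)/(x - 1)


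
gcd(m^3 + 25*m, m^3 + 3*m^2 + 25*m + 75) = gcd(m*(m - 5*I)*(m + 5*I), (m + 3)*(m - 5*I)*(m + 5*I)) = m^2 + 25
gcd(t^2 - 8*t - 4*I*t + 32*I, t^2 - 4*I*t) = t - 4*I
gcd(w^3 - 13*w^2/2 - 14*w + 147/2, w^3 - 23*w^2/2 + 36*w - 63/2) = w^2 - 10*w + 21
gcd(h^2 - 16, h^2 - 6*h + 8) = h - 4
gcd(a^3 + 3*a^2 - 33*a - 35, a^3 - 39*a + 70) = a^2 + 2*a - 35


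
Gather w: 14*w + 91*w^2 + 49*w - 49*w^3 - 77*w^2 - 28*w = -49*w^3 + 14*w^2 + 35*w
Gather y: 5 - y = 5 - y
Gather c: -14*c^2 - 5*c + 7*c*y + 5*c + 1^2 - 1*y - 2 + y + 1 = -14*c^2 + 7*c*y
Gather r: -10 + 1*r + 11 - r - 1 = 0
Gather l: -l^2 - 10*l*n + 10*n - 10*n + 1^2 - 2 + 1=-l^2 - 10*l*n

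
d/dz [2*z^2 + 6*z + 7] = 4*z + 6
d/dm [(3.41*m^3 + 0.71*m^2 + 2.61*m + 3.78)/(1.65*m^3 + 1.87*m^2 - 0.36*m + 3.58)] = (3.5527136788005e-15*m^5 + 5.2052*m^4 - 11.0682*m^3 + 12.7761*m^2 - 9.0536*m + 10.7046)/(2.7225*m^6 + 6.171*m^5 + 2.3089*m^4 + 10.4676*m^3 + 13.5188*m^2 - 2.5776*m + 12.8164)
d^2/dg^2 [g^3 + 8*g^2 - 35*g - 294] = 6*g + 16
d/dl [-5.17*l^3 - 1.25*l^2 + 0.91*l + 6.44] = -15.51*l^2 - 2.5*l + 0.91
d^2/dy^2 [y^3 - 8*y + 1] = 6*y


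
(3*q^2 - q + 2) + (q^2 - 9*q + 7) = 4*q^2 - 10*q + 9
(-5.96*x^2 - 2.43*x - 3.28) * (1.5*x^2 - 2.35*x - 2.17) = -8.94*x^4 + 10.361*x^3 + 13.7237*x^2 + 12.9811*x + 7.1176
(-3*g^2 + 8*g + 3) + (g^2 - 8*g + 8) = 11 - 2*g^2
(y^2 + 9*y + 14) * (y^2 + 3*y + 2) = y^4 + 12*y^3 + 43*y^2 + 60*y + 28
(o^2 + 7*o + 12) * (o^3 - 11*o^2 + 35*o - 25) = o^5 - 4*o^4 - 30*o^3 + 88*o^2 + 245*o - 300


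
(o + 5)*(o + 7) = o^2 + 12*o + 35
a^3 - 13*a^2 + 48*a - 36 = (a - 6)^2*(a - 1)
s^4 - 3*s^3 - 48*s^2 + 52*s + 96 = (s - 8)*(s - 2)*(s + 1)*(s + 6)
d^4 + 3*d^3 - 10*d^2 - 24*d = d*(d - 3)*(d + 2)*(d + 4)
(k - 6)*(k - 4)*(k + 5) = k^3 - 5*k^2 - 26*k + 120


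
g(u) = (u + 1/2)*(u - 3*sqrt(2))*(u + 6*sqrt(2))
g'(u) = (u + 1/2)*(u - 3*sqrt(2)) + (u + 1/2)*(u + 6*sqrt(2)) + (u - 3*sqrt(2))*(u + 6*sqrt(2)) = 3*u^2 + u + 6*sqrt(2)*u - 36 + 3*sqrt(2)/2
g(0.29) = -27.40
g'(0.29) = -30.88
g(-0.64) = 5.36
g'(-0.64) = -38.72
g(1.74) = -57.32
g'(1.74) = -8.29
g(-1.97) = 59.50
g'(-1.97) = -40.92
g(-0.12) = -13.87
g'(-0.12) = -34.97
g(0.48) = -33.06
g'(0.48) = -28.63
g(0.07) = -20.35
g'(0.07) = -33.20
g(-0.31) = -7.07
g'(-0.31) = -36.53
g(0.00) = -18.00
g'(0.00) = -33.88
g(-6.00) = 140.01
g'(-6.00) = 17.21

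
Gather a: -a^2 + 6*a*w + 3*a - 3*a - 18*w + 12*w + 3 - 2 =-a^2 + 6*a*w - 6*w + 1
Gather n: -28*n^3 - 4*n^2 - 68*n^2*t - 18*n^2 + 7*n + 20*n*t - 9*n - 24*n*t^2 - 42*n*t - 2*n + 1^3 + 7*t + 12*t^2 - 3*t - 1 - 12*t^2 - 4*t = -28*n^3 + n^2*(-68*t - 22) + n*(-24*t^2 - 22*t - 4)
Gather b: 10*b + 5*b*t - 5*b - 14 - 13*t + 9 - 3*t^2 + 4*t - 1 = b*(5*t + 5) - 3*t^2 - 9*t - 6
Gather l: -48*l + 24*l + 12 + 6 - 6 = 12 - 24*l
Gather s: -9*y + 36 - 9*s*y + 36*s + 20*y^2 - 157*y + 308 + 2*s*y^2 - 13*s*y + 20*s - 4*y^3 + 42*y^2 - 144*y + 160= s*(2*y^2 - 22*y + 56) - 4*y^3 + 62*y^2 - 310*y + 504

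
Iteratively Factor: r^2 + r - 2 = (r + 2)*(r - 1)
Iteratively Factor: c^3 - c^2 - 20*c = (c - 5)*(c^2 + 4*c) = c*(c - 5)*(c + 4)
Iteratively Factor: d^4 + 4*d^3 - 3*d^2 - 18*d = (d)*(d^3 + 4*d^2 - 3*d - 18) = d*(d + 3)*(d^2 + d - 6) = d*(d + 3)^2*(d - 2)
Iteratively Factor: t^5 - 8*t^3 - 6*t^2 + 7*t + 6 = (t - 1)*(t^4 + t^3 - 7*t^2 - 13*t - 6) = (t - 1)*(t + 1)*(t^3 - 7*t - 6) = (t - 3)*(t - 1)*(t + 1)*(t^2 + 3*t + 2) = (t - 3)*(t - 1)*(t + 1)^2*(t + 2)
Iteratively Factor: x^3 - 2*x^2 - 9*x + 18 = (x + 3)*(x^2 - 5*x + 6) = (x - 2)*(x + 3)*(x - 3)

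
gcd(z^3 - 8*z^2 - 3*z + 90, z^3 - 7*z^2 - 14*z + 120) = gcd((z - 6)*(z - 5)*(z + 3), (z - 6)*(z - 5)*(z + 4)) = z^2 - 11*z + 30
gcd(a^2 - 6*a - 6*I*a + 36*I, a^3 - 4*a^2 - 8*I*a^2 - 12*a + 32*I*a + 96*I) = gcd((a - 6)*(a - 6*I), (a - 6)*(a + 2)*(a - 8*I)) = a - 6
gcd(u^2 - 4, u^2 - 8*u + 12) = u - 2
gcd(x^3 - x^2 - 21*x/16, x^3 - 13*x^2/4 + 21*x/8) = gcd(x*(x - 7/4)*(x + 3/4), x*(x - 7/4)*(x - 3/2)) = x^2 - 7*x/4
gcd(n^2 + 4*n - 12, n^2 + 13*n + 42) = n + 6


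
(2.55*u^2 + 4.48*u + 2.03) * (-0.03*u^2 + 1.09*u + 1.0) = -0.0765*u^4 + 2.6451*u^3 + 7.3723*u^2 + 6.6927*u + 2.03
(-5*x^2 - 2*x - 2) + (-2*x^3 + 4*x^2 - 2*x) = -2*x^3 - x^2 - 4*x - 2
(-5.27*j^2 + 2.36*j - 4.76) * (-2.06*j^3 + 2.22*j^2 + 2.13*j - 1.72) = 10.8562*j^5 - 16.561*j^4 + 3.8197*j^3 + 3.524*j^2 - 14.198*j + 8.1872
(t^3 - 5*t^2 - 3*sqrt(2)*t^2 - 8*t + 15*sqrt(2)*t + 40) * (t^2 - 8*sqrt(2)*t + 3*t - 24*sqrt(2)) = t^5 - 11*sqrt(2)*t^4 - 2*t^4 + 25*t^3 + 22*sqrt(2)*t^3 - 80*t^2 + 229*sqrt(2)*t^2 - 600*t - 128*sqrt(2)*t - 960*sqrt(2)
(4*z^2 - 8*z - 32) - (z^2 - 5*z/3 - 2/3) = 3*z^2 - 19*z/3 - 94/3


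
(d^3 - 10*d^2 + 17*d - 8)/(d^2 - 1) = (d^2 - 9*d + 8)/(d + 1)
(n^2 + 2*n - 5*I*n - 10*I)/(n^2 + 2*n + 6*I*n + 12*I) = (n - 5*I)/(n + 6*I)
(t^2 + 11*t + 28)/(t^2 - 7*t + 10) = (t^2 + 11*t + 28)/(t^2 - 7*t + 10)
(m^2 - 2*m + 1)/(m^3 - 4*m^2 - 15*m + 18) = (m - 1)/(m^2 - 3*m - 18)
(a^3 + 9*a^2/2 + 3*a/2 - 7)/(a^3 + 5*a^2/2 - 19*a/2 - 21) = (a - 1)/(a - 3)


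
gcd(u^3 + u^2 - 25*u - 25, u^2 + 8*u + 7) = u + 1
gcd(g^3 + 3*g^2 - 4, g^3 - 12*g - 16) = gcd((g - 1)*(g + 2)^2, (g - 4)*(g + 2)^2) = g^2 + 4*g + 4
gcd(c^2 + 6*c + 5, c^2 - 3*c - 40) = c + 5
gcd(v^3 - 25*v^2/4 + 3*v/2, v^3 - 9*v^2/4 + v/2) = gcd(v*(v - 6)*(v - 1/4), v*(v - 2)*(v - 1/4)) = v^2 - v/4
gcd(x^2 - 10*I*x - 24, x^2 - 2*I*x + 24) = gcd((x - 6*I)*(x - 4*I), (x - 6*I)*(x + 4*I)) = x - 6*I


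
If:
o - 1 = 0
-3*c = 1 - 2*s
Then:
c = 2*s/3 - 1/3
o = 1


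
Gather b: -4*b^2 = -4*b^2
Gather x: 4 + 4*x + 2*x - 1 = 6*x + 3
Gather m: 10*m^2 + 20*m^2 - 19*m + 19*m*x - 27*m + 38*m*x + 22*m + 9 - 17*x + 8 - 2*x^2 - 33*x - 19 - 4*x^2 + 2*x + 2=30*m^2 + m*(57*x - 24) - 6*x^2 - 48*x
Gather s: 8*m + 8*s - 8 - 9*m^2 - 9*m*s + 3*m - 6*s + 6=-9*m^2 + 11*m + s*(2 - 9*m) - 2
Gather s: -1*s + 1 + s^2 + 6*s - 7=s^2 + 5*s - 6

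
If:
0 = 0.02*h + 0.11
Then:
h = -5.50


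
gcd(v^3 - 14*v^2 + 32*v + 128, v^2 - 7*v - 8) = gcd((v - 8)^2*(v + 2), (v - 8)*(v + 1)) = v - 8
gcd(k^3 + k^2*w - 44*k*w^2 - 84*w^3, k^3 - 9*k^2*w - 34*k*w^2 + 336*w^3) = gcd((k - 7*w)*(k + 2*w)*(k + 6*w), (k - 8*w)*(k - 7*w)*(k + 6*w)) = -k^2 + k*w + 42*w^2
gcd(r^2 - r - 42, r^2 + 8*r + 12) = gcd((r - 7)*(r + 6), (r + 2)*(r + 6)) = r + 6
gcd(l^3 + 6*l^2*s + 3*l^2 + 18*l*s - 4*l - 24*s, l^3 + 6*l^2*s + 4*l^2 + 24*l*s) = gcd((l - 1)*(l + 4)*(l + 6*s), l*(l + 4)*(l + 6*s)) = l^2 + 6*l*s + 4*l + 24*s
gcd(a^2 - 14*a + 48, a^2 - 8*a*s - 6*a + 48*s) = a - 6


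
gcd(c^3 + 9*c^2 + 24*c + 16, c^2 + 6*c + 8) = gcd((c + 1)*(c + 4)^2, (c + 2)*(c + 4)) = c + 4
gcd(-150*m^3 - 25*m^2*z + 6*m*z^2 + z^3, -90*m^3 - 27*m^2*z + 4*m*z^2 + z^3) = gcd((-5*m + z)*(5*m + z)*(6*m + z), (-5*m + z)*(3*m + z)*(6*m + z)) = -30*m^2 + m*z + z^2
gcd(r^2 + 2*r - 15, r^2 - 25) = r + 5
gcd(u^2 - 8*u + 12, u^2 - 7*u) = 1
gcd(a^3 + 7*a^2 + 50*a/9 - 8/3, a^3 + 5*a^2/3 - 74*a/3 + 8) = a^2 + 17*a/3 - 2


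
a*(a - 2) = a^2 - 2*a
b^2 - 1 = (b - 1)*(b + 1)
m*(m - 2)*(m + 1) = m^3 - m^2 - 2*m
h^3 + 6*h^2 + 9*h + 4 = (h + 1)^2*(h + 4)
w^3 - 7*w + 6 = (w - 2)*(w - 1)*(w + 3)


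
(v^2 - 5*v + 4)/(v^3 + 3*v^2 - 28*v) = (v - 1)/(v*(v + 7))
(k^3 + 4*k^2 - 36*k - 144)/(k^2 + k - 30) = (k^2 - 2*k - 24)/(k - 5)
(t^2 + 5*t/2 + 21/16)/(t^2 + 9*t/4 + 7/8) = (4*t + 3)/(2*(2*t + 1))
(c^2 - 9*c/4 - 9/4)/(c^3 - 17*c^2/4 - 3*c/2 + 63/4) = (4*c + 3)/(4*c^2 - 5*c - 21)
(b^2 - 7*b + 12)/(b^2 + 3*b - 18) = (b - 4)/(b + 6)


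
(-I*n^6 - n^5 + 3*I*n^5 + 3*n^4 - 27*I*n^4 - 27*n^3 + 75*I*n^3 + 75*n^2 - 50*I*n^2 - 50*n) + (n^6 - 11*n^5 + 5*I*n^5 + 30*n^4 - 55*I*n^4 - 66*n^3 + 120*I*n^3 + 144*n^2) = n^6 - I*n^6 - 12*n^5 + 8*I*n^5 + 33*n^4 - 82*I*n^4 - 93*n^3 + 195*I*n^3 + 219*n^2 - 50*I*n^2 - 50*n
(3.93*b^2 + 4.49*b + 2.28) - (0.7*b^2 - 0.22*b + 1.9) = 3.23*b^2 + 4.71*b + 0.38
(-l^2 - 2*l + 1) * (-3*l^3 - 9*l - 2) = 3*l^5 + 6*l^4 + 6*l^3 + 20*l^2 - 5*l - 2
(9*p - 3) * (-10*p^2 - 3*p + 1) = -90*p^3 + 3*p^2 + 18*p - 3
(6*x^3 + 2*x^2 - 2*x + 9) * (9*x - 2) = 54*x^4 + 6*x^3 - 22*x^2 + 85*x - 18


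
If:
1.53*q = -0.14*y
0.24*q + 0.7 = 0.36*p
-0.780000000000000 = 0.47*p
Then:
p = -1.66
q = -5.41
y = 59.08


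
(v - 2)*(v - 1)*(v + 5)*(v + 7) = v^4 + 9*v^3 + v^2 - 81*v + 70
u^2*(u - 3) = u^3 - 3*u^2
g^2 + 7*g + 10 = (g + 2)*(g + 5)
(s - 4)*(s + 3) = s^2 - s - 12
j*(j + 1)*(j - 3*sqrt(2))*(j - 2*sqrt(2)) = j^4 - 5*sqrt(2)*j^3 + j^3 - 5*sqrt(2)*j^2 + 12*j^2 + 12*j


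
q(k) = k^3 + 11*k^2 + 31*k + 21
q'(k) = 3*k^2 + 22*k + 31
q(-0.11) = 17.72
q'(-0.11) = 28.62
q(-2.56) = -3.05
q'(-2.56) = -5.66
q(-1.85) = -5.03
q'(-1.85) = 0.57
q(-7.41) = -11.59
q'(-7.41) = 32.70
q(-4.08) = 9.71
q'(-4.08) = -8.82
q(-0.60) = 6.14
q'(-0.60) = 18.88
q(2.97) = 236.30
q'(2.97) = 122.80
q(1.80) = 118.27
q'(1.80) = 80.32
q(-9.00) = -96.00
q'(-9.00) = 76.00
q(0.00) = 21.00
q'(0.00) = 31.00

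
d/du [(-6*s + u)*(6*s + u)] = 2*u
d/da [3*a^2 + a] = 6*a + 1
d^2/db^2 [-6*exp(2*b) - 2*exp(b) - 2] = (-24*exp(b) - 2)*exp(b)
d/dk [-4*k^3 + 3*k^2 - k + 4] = -12*k^2 + 6*k - 1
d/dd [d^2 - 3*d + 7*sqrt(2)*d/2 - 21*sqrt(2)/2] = 2*d - 3 + 7*sqrt(2)/2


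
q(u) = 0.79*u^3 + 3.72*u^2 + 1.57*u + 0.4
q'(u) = 2.37*u^2 + 7.44*u + 1.57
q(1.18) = 8.73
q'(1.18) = 13.65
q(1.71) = 17.91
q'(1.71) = 21.22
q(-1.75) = 4.81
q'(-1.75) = -4.19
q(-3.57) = 6.26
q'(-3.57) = 5.21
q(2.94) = 57.25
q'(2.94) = 43.93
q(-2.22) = 6.60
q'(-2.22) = -3.27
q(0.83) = 4.72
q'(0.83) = 9.38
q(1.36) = 11.40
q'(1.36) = 16.07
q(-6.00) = -45.74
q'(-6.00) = 42.25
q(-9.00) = -288.32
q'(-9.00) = 126.58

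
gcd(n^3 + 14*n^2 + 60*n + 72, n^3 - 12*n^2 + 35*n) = 1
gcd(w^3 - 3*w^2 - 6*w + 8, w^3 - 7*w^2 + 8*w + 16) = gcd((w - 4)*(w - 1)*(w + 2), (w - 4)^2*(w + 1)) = w - 4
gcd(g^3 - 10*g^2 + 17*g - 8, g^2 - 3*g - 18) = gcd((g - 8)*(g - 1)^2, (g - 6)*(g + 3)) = 1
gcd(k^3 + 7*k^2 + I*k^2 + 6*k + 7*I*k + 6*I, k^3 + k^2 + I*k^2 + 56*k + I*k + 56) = k + 1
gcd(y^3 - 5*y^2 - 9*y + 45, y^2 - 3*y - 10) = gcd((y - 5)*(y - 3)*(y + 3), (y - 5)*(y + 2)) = y - 5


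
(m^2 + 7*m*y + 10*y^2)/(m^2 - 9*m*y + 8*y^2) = (m^2 + 7*m*y + 10*y^2)/(m^2 - 9*m*y + 8*y^2)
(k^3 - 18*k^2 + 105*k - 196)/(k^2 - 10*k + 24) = (k^2 - 14*k + 49)/(k - 6)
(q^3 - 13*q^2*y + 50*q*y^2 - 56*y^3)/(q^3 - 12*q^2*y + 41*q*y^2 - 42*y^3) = (-q + 4*y)/(-q + 3*y)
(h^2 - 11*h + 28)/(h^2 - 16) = (h - 7)/(h + 4)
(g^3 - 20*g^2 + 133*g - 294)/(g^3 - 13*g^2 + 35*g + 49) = (g - 6)/(g + 1)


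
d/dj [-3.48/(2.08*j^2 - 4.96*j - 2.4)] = (14.4768*j - 17.2608)/(-2.08*j^2 + 4.96*j + 2.4)^2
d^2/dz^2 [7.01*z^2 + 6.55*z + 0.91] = 14.0200000000000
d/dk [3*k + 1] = 3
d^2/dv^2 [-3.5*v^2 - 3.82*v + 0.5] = -7.00000000000000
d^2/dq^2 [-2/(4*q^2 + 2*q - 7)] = 16*(4*q^2 + 2*q - (4*q + 1)^2 - 7)/(4*q^2 + 2*q - 7)^3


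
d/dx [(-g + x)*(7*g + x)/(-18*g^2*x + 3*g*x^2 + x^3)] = (2*x*(3*g + x)*(-18*g^2 + 3*g*x + x^2) + 3*(g - x)*(7*g + x)*(-6*g^2 + 2*g*x + x^2))/(x^2*(-18*g^2 + 3*g*x + x^2)^2)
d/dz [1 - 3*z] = -3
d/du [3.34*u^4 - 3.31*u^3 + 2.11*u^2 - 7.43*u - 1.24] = 13.36*u^3 - 9.93*u^2 + 4.22*u - 7.43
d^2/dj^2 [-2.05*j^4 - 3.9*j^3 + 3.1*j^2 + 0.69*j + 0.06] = -24.6*j^2 - 23.4*j + 6.2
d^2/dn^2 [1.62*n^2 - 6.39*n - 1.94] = 3.24000000000000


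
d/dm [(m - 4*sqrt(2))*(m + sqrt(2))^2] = 3*m^2 - 4*sqrt(2)*m - 14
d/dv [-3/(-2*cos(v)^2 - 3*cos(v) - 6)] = 3*(4*cos(v) + 3)*sin(v)/(3*cos(v) + cos(2*v) + 7)^2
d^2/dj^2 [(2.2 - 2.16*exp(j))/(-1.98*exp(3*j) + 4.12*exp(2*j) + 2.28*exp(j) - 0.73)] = (33.872256*exp(6*j) - 130.485168*exp(5*j) + 273.08304*exp(4*j) - 190.388368*exp(3*j) + 5.59965600000001*exp(2*j) - 34.308256*exp(j) - 2.510616)*exp(j)/(7.762392*exp(9*j) - 48.456144*exp(8*j) + 74.0124*exp(7*j) + 50.247116*exp(6*j) - 120.956688*exp(5*j) - 46.85136*exp(4*j) + 32.457042*exp(3*j) + 4.797852*exp(2*j) - 3.645036*exp(j) + 0.389017)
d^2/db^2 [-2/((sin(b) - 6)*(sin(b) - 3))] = 2*(4*sin(b)^4 - 27*sin(b)^3 + 3*sin(b)^2 + 216*sin(b) - 126)/((sin(b) - 6)^3*(sin(b) - 3)^3)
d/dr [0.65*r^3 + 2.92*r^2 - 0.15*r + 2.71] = 1.95*r^2 + 5.84*r - 0.15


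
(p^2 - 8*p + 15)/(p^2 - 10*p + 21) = (p - 5)/(p - 7)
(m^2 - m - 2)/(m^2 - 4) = (m + 1)/(m + 2)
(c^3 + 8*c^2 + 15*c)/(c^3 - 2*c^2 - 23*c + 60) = c*(c + 3)/(c^2 - 7*c + 12)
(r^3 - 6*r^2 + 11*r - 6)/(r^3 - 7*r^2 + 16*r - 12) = (r - 1)/(r - 2)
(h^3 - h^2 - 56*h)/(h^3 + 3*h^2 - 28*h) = (h - 8)/(h - 4)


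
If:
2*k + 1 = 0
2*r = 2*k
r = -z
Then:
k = -1/2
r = -1/2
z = 1/2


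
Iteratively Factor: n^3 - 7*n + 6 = (n - 2)*(n^2 + 2*n - 3) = (n - 2)*(n - 1)*(n + 3)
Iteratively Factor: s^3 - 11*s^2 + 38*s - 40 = (s - 2)*(s^2 - 9*s + 20) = (s - 4)*(s - 2)*(s - 5)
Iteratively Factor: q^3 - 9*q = (q + 3)*(q^2 - 3*q) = (q - 3)*(q + 3)*(q)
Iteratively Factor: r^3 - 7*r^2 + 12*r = (r)*(r^2 - 7*r + 12) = r*(r - 4)*(r - 3)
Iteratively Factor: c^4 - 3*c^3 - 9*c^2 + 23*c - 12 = (c - 1)*(c^3 - 2*c^2 - 11*c + 12) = (c - 1)*(c + 3)*(c^2 - 5*c + 4) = (c - 1)^2*(c + 3)*(c - 4)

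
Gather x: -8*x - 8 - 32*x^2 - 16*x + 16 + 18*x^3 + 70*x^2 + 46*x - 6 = 18*x^3 + 38*x^2 + 22*x + 2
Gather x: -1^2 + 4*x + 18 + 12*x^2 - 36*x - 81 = 12*x^2 - 32*x - 64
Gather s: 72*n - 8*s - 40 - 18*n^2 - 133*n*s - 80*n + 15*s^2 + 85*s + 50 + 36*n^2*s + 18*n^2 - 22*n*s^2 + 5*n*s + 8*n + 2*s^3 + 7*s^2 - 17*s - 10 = 2*s^3 + s^2*(22 - 22*n) + s*(36*n^2 - 128*n + 60)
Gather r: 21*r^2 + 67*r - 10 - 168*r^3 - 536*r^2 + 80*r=-168*r^3 - 515*r^2 + 147*r - 10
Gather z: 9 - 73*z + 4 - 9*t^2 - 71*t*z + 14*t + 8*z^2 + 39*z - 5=-9*t^2 + 14*t + 8*z^2 + z*(-71*t - 34) + 8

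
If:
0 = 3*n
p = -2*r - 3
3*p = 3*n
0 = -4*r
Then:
No Solution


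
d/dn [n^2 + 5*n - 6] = 2*n + 5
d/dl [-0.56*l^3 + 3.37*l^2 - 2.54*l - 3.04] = -1.68*l^2 + 6.74*l - 2.54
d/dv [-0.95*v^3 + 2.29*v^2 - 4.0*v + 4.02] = -2.85*v^2 + 4.58*v - 4.0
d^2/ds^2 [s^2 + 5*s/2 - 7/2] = 2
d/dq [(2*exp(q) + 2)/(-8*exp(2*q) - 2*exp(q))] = (4*exp(2*q) + 8*exp(q) + 1)*exp(-q)/(16*exp(2*q) + 8*exp(q) + 1)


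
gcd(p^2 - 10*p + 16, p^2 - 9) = 1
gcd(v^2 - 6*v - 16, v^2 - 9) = 1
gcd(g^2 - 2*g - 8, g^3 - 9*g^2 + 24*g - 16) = g - 4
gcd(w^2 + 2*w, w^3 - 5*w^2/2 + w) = w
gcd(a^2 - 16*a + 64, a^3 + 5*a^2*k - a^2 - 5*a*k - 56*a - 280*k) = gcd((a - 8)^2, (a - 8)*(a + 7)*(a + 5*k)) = a - 8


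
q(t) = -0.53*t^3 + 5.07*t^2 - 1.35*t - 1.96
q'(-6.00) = -119.43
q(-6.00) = 303.14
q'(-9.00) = -221.40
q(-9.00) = 807.23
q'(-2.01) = -28.16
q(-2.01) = 25.54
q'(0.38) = 2.27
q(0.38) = -1.77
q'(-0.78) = -10.23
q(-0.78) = 2.43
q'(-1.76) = -24.12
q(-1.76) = 19.01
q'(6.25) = -0.08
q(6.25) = 58.25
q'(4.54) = 11.91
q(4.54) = 46.82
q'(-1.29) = -17.08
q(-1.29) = 9.36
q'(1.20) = 8.53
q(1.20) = 2.80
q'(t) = -1.59*t^2 + 10.14*t - 1.35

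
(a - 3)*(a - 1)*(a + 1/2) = a^3 - 7*a^2/2 + a + 3/2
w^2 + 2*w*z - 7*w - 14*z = (w - 7)*(w + 2*z)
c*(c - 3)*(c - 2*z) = c^3 - 2*c^2*z - 3*c^2 + 6*c*z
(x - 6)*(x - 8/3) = x^2 - 26*x/3 + 16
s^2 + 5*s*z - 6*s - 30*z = (s - 6)*(s + 5*z)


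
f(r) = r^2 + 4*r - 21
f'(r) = 2*r + 4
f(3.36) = 3.73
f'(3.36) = 10.72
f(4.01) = 11.12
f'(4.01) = 12.02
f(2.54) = -4.39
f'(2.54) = 9.08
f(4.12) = 12.45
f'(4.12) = 12.24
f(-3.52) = -22.69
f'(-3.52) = -3.04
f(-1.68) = -24.90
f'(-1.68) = 0.64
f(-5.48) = -12.89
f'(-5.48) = -6.96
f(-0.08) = -21.31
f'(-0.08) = 3.84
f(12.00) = 171.00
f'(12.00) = 28.00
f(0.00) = -21.00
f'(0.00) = 4.00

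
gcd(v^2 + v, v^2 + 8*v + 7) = v + 1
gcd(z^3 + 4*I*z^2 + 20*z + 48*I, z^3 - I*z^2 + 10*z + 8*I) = z^2 - 2*I*z + 8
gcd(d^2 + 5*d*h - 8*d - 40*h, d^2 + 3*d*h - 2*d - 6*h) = 1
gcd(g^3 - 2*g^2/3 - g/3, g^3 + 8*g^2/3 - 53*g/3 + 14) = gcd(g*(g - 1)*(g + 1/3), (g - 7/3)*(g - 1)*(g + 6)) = g - 1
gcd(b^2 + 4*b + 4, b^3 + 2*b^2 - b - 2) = b + 2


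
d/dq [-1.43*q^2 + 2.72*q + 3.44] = 2.72 - 2.86*q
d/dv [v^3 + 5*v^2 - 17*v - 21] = 3*v^2 + 10*v - 17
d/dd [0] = 0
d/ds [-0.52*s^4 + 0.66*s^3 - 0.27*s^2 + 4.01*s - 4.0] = -2.08*s^3 + 1.98*s^2 - 0.54*s + 4.01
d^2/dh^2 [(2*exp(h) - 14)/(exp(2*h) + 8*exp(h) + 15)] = 2*(exp(4*h) - 36*exp(3*h) - 258*exp(2*h) - 148*exp(h) + 1065)*exp(h)/(exp(6*h) + 24*exp(5*h) + 237*exp(4*h) + 1232*exp(3*h) + 3555*exp(2*h) + 5400*exp(h) + 3375)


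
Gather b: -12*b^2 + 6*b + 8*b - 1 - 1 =-12*b^2 + 14*b - 2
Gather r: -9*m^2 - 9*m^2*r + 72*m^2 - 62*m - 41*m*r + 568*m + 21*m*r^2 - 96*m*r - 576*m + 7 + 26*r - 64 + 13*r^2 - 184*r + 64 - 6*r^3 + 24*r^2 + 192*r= 63*m^2 - 70*m - 6*r^3 + r^2*(21*m + 37) + r*(-9*m^2 - 137*m + 34) + 7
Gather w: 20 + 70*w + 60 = 70*w + 80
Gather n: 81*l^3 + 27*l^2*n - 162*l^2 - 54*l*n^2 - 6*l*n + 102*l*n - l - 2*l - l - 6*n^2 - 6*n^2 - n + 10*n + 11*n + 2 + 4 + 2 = 81*l^3 - 162*l^2 - 4*l + n^2*(-54*l - 12) + n*(27*l^2 + 96*l + 20) + 8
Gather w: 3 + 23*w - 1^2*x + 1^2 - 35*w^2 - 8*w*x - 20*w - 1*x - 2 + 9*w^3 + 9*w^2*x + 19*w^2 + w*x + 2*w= 9*w^3 + w^2*(9*x - 16) + w*(5 - 7*x) - 2*x + 2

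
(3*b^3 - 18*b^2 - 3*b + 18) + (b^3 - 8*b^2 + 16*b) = 4*b^3 - 26*b^2 + 13*b + 18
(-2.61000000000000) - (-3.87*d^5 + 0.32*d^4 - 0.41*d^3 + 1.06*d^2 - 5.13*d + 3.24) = 3.87*d^5 - 0.32*d^4 + 0.41*d^3 - 1.06*d^2 + 5.13*d - 5.85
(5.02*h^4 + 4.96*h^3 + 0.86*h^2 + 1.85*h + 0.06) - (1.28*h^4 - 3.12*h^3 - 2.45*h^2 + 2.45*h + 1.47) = 3.74*h^4 + 8.08*h^3 + 3.31*h^2 - 0.6*h - 1.41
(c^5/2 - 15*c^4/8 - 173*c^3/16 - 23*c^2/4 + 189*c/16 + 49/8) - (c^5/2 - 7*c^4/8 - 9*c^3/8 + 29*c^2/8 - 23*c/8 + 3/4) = -c^4 - 155*c^3/16 - 75*c^2/8 + 235*c/16 + 43/8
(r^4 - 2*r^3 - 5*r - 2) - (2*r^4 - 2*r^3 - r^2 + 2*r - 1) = -r^4 + r^2 - 7*r - 1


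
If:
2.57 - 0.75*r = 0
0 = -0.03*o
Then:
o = 0.00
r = 3.43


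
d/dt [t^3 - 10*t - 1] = 3*t^2 - 10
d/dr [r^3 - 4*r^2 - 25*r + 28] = 3*r^2 - 8*r - 25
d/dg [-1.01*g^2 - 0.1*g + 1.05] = -2.02*g - 0.1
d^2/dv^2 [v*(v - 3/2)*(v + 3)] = 6*v + 3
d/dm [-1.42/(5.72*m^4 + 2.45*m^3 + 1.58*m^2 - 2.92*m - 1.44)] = (32.4896*m^3 + 10.437*m^2 + 4.4872*m - 4.1464)/(5.72*m^4 + 2.45*m^3 + 1.58*m^2 - 2.92*m - 1.44)^2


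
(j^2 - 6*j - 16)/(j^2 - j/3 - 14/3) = 3*(j - 8)/(3*j - 7)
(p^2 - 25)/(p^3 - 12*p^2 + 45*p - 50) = (p + 5)/(p^2 - 7*p + 10)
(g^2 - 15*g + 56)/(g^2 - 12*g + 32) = (g - 7)/(g - 4)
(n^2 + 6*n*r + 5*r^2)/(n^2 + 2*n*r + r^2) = (n + 5*r)/(n + r)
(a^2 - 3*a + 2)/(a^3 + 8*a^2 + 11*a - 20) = (a - 2)/(a^2 + 9*a + 20)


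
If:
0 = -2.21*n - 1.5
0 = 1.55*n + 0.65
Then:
No Solution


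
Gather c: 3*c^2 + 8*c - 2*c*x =3*c^2 + c*(8 - 2*x)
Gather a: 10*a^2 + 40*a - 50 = 10*a^2 + 40*a - 50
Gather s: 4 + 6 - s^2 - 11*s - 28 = -s^2 - 11*s - 18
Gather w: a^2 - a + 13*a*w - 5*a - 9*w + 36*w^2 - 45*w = a^2 - 6*a + 36*w^2 + w*(13*a - 54)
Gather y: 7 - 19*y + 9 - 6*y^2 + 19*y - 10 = 6 - 6*y^2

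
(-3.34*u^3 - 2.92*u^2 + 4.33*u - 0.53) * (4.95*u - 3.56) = -16.533*u^4 - 2.5636*u^3 + 31.8287*u^2 - 18.0383*u + 1.8868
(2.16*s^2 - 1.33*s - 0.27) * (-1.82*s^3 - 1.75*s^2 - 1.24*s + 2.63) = -3.9312*s^5 - 1.3594*s^4 + 0.1405*s^3 + 7.8025*s^2 - 3.1631*s - 0.7101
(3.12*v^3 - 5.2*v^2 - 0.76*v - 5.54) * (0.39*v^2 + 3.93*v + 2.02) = 1.2168*v^5 + 10.2336*v^4 - 14.43*v^3 - 15.6514*v^2 - 23.3074*v - 11.1908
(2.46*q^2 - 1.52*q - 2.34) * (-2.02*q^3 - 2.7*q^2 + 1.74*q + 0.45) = -4.9692*q^5 - 3.5716*q^4 + 13.1112*q^3 + 4.7802*q^2 - 4.7556*q - 1.053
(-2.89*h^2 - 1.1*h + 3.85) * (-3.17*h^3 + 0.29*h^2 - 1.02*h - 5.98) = 9.1613*h^5 + 2.6489*h^4 - 9.5757*h^3 + 19.5207*h^2 + 2.651*h - 23.023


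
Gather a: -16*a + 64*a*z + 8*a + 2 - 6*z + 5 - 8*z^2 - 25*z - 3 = a*(64*z - 8) - 8*z^2 - 31*z + 4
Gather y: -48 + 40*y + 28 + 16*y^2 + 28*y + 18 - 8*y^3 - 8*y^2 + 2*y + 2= -8*y^3 + 8*y^2 + 70*y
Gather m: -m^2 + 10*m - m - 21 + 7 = -m^2 + 9*m - 14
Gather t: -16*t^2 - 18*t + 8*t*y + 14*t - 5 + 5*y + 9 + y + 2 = -16*t^2 + t*(8*y - 4) + 6*y + 6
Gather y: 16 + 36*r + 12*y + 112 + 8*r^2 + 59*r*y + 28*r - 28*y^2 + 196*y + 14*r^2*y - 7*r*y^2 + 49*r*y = 8*r^2 + 64*r + y^2*(-7*r - 28) + y*(14*r^2 + 108*r + 208) + 128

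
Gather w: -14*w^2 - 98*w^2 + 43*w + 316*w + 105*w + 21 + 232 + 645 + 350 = -112*w^2 + 464*w + 1248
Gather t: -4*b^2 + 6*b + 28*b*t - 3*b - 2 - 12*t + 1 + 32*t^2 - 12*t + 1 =-4*b^2 + 3*b + 32*t^2 + t*(28*b - 24)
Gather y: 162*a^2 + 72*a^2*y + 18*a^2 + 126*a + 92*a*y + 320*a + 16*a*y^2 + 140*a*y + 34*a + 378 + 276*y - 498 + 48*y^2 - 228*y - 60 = 180*a^2 + 480*a + y^2*(16*a + 48) + y*(72*a^2 + 232*a + 48) - 180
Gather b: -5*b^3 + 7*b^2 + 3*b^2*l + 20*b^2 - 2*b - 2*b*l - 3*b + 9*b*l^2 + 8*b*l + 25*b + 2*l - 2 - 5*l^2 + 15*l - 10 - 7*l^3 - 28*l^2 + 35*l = -5*b^3 + b^2*(3*l + 27) + b*(9*l^2 + 6*l + 20) - 7*l^3 - 33*l^2 + 52*l - 12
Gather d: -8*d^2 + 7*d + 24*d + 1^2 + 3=-8*d^2 + 31*d + 4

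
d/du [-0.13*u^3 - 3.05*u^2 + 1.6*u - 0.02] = -0.39*u^2 - 6.1*u + 1.6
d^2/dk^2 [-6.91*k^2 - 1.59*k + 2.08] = -13.8200000000000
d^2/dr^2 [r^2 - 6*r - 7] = 2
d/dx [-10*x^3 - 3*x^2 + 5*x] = -30*x^2 - 6*x + 5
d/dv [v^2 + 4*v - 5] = 2*v + 4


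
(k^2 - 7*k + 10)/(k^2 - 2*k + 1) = (k^2 - 7*k + 10)/(k^2 - 2*k + 1)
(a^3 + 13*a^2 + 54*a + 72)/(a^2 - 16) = (a^2 + 9*a + 18)/(a - 4)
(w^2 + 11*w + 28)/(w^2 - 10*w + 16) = (w^2 + 11*w + 28)/(w^2 - 10*w + 16)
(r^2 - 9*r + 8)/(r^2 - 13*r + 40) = (r - 1)/(r - 5)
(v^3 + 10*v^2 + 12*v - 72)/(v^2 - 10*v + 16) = (v^2 + 12*v + 36)/(v - 8)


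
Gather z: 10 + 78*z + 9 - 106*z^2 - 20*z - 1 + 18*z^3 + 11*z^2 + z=18*z^3 - 95*z^2 + 59*z + 18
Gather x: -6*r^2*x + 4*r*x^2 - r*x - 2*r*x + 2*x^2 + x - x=x^2*(4*r + 2) + x*(-6*r^2 - 3*r)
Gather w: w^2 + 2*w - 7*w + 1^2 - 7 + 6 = w^2 - 5*w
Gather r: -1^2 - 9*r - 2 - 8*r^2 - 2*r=-8*r^2 - 11*r - 3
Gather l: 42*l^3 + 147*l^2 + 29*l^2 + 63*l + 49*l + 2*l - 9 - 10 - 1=42*l^3 + 176*l^2 + 114*l - 20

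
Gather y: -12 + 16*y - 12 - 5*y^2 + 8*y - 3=-5*y^2 + 24*y - 27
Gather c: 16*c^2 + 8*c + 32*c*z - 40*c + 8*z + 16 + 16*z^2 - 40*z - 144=16*c^2 + c*(32*z - 32) + 16*z^2 - 32*z - 128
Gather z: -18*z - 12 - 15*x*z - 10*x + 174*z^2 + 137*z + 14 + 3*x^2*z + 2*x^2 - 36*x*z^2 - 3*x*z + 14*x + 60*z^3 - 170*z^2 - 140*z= 2*x^2 + 4*x + 60*z^3 + z^2*(4 - 36*x) + z*(3*x^2 - 18*x - 21) + 2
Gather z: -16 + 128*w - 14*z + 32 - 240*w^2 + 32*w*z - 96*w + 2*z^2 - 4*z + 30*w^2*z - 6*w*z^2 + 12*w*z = -240*w^2 + 32*w + z^2*(2 - 6*w) + z*(30*w^2 + 44*w - 18) + 16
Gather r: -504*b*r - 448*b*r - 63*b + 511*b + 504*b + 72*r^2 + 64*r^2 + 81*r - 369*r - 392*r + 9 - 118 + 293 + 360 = 952*b + 136*r^2 + r*(-952*b - 680) + 544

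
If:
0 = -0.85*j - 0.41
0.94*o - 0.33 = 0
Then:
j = -0.48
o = 0.35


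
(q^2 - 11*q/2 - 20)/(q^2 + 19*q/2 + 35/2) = (q - 8)/(q + 7)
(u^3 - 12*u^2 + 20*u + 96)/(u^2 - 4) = (u^2 - 14*u + 48)/(u - 2)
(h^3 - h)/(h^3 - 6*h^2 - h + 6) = h/(h - 6)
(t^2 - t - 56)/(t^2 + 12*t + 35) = (t - 8)/(t + 5)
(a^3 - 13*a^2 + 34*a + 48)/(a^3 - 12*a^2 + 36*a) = (a^2 - 7*a - 8)/(a*(a - 6))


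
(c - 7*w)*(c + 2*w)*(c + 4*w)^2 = c^4 + 3*c^3*w - 38*c^2*w^2 - 192*c*w^3 - 224*w^4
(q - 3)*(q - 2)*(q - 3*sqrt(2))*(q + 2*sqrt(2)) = q^4 - 5*q^3 - sqrt(2)*q^3 - 6*q^2 + 5*sqrt(2)*q^2 - 6*sqrt(2)*q + 60*q - 72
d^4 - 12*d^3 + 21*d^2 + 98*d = d*(d - 7)^2*(d + 2)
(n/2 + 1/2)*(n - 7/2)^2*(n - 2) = n^4/2 - 4*n^3 + 69*n^2/8 + 7*n/8 - 49/4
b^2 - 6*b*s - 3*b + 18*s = (b - 3)*(b - 6*s)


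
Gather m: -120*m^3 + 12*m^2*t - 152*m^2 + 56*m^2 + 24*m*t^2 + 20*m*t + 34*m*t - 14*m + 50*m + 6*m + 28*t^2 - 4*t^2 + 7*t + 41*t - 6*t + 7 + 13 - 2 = -120*m^3 + m^2*(12*t - 96) + m*(24*t^2 + 54*t + 42) + 24*t^2 + 42*t + 18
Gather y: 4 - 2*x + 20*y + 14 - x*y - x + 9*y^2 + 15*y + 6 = -3*x + 9*y^2 + y*(35 - x) + 24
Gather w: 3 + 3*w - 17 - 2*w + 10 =w - 4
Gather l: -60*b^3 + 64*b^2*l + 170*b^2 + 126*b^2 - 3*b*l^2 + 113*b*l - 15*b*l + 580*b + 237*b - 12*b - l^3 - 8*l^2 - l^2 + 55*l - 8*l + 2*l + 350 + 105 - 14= -60*b^3 + 296*b^2 + 805*b - l^3 + l^2*(-3*b - 9) + l*(64*b^2 + 98*b + 49) + 441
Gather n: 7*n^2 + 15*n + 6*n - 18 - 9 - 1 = 7*n^2 + 21*n - 28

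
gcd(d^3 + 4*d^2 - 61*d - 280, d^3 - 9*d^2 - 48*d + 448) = d^2 - d - 56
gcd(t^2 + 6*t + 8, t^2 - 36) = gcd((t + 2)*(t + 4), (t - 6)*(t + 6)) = 1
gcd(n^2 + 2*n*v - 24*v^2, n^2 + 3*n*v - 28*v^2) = -n + 4*v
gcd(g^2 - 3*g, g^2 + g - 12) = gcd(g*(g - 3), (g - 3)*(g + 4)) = g - 3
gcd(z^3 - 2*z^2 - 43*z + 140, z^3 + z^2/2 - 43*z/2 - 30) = z - 5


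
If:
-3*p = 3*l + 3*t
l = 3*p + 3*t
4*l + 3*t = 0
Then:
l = 0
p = 0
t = 0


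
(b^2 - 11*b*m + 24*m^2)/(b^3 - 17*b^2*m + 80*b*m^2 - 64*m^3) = (b - 3*m)/(b^2 - 9*b*m + 8*m^2)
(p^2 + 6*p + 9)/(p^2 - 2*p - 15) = (p + 3)/(p - 5)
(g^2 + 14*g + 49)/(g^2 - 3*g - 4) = (g^2 + 14*g + 49)/(g^2 - 3*g - 4)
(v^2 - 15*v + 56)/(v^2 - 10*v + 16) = (v - 7)/(v - 2)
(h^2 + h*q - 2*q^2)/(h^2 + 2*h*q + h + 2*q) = (h - q)/(h + 1)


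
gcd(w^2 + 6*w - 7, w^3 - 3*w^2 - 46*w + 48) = w - 1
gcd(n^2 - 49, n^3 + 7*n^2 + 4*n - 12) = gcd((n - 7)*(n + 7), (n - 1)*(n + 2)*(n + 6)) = 1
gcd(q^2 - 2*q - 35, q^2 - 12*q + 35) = q - 7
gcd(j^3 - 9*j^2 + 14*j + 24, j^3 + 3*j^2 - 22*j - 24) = j^2 - 3*j - 4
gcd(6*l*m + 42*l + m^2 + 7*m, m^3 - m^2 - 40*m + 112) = m + 7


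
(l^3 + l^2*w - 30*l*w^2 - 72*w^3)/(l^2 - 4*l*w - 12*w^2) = (l^2 + 7*l*w + 12*w^2)/(l + 2*w)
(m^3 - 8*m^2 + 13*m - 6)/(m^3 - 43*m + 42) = (m - 1)/(m + 7)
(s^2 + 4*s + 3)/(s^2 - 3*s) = (s^2 + 4*s + 3)/(s*(s - 3))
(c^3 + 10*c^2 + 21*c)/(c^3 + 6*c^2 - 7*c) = (c + 3)/(c - 1)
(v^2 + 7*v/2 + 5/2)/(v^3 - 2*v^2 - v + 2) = (v + 5/2)/(v^2 - 3*v + 2)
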